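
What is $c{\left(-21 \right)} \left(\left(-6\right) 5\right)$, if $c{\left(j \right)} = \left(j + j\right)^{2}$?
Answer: $-52920$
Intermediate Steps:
$c{\left(j \right)} = 4 j^{2}$ ($c{\left(j \right)} = \left(2 j\right)^{2} = 4 j^{2}$)
$c{\left(-21 \right)} \left(\left(-6\right) 5\right) = 4 \left(-21\right)^{2} \left(\left(-6\right) 5\right) = 4 \cdot 441 \left(-30\right) = 1764 \left(-30\right) = -52920$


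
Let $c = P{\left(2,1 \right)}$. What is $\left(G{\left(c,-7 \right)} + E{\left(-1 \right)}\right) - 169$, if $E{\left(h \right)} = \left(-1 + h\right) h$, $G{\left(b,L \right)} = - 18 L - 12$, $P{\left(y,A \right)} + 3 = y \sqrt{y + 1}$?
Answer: $-53$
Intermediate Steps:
$P{\left(y,A \right)} = -3 + y \sqrt{1 + y}$ ($P{\left(y,A \right)} = -3 + y \sqrt{y + 1} = -3 + y \sqrt{1 + y}$)
$c = -3 + 2 \sqrt{3}$ ($c = -3 + 2 \sqrt{1 + 2} = -3 + 2 \sqrt{3} \approx 0.4641$)
$G{\left(b,L \right)} = -12 - 18 L$
$E{\left(h \right)} = h \left(-1 + h\right)$
$\left(G{\left(c,-7 \right)} + E{\left(-1 \right)}\right) - 169 = \left(\left(-12 - -126\right) - \left(-1 - 1\right)\right) - 169 = \left(\left(-12 + 126\right) - -2\right) - 169 = \left(114 + 2\right) - 169 = 116 - 169 = -53$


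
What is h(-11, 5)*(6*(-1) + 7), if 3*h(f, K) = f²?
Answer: 121/3 ≈ 40.333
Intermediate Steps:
h(f, K) = f²/3
h(-11, 5)*(6*(-1) + 7) = ((⅓)*(-11)²)*(6*(-1) + 7) = ((⅓)*121)*(-6 + 7) = (121/3)*1 = 121/3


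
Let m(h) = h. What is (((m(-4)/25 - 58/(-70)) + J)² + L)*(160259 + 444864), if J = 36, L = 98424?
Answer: 1848900613630347/30625 ≈ 6.0372e+10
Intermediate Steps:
(((m(-4)/25 - 58/(-70)) + J)² + L)*(160259 + 444864) = (((-4/25 - 58/(-70)) + 36)² + 98424)*(160259 + 444864) = (((-4*1/25 - 58*(-1/70)) + 36)² + 98424)*605123 = (((-4/25 + 29/35) + 36)² + 98424)*605123 = ((117/175 + 36)² + 98424)*605123 = ((6417/175)² + 98424)*605123 = (41177889/30625 + 98424)*605123 = (3055412889/30625)*605123 = 1848900613630347/30625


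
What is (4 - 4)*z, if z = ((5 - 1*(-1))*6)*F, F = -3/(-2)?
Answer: 0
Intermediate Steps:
F = 3/2 (F = -3*(-½) = 3/2 ≈ 1.5000)
z = 54 (z = ((5 - 1*(-1))*6)*(3/2) = ((5 + 1)*6)*(3/2) = (6*6)*(3/2) = 36*(3/2) = 54)
(4 - 4)*z = (4 - 4)*54 = 0*54 = 0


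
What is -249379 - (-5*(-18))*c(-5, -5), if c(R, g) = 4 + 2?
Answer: -249919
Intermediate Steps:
c(R, g) = 6
-249379 - (-5*(-18))*c(-5, -5) = -249379 - (-5*(-18))*6 = -249379 - 90*6 = -249379 - 1*540 = -249379 - 540 = -249919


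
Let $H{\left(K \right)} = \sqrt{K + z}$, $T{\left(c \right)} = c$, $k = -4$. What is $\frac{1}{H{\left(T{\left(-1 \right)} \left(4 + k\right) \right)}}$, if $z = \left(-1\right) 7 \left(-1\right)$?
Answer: $\frac{\sqrt{7}}{7} \approx 0.37796$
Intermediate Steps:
$z = 7$ ($z = \left(-7\right) \left(-1\right) = 7$)
$H{\left(K \right)} = \sqrt{7 + K}$ ($H{\left(K \right)} = \sqrt{K + 7} = \sqrt{7 + K}$)
$\frac{1}{H{\left(T{\left(-1 \right)} \left(4 + k\right) \right)}} = \frac{1}{\sqrt{7 - \left(4 - 4\right)}} = \frac{1}{\sqrt{7 - 0}} = \frac{1}{\sqrt{7 + 0}} = \frac{1}{\sqrt{7}} = \frac{\sqrt{7}}{7}$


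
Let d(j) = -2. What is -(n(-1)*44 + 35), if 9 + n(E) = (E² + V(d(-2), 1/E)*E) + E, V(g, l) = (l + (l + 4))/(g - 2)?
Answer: 339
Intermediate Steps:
V(g, l) = (4 + 2*l)/(-2 + g) (V(g, l) = (l + (4 + l))/(-2 + g) = (4 + 2*l)/(-2 + g))
n(E) = -9 + E + E² + E*(-1 - 1/(2*E)) (n(E) = -9 + ((E² + (2*(2 + 1/E)/(-2 - 2))*E) + E) = -9 + ((E² + (2*(2 + 1/E)/(-4))*E) + E) = -9 + ((E² + (2*(-¼)*(2 + 1/E))*E) + E) = -9 + ((E² + (-1 - 1/(2*E))*E) + E) = -9 + ((E² + E*(-1 - 1/(2*E))) + E) = -9 + (E + E² + E*(-1 - 1/(2*E))) = -9 + E + E² + E*(-1 - 1/(2*E)))
-(n(-1)*44 + 35) = -((-19/2 + (-1)²)*44 + 35) = -((-19/2 + 1)*44 + 35) = -(-17/2*44 + 35) = -(-374 + 35) = -1*(-339) = 339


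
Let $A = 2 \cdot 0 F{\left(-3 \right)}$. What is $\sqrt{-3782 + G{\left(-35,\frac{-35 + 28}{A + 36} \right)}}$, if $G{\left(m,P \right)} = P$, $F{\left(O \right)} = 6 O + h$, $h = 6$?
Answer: $\frac{i \sqrt{136159}}{6} \approx 61.5 i$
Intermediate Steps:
$F{\left(O \right)} = 6 + 6 O$ ($F{\left(O \right)} = 6 O + 6 = 6 + 6 O$)
$A = 0$ ($A = 2 \cdot 0 \left(6 + 6 \left(-3\right)\right) = 0 \left(6 - 18\right) = 0 \left(-12\right) = 0$)
$\sqrt{-3782 + G{\left(-35,\frac{-35 + 28}{A + 36} \right)}} = \sqrt{-3782 + \frac{-35 + 28}{0 + 36}} = \sqrt{-3782 - \frac{7}{36}} = \sqrt{- \frac{136159}{36}} = \frac{i \sqrt{136159}}{6}$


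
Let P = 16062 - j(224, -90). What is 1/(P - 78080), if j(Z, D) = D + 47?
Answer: -1/61975 ≈ -1.6136e-5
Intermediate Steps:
j(Z, D) = 47 + D
P = 16105 (P = 16062 - (47 - 90) = 16062 - 1*(-43) = 16062 + 43 = 16105)
1/(P - 78080) = 1/(16105 - 78080) = 1/(-61975) = -1/61975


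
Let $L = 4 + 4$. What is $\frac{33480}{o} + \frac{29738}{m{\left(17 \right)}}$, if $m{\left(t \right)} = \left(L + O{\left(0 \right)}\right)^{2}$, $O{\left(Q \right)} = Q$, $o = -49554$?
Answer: $\frac{40874837}{88096} \approx 463.98$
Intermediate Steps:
$L = 8$
$m{\left(t \right)} = 64$ ($m{\left(t \right)} = \left(8 + 0\right)^{2} = 8^{2} = 64$)
$\frac{33480}{o} + \frac{29738}{m{\left(17 \right)}} = \frac{33480}{-49554} + \frac{29738}{64} = 33480 \left(- \frac{1}{49554}\right) + 29738 \cdot \frac{1}{64} = - \frac{1860}{2753} + \frac{14869}{32} = \frac{40874837}{88096}$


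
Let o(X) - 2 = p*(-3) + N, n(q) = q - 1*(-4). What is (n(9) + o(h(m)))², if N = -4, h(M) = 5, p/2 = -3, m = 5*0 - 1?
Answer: 841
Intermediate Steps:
n(q) = 4 + q (n(q) = q + 4 = 4 + q)
m = -1 (m = 0 - 1 = -1)
p = -6 (p = 2*(-3) = -6)
o(X) = 16 (o(X) = 2 + (-6*(-3) - 4) = 2 + (18 - 4) = 2 + 14 = 16)
(n(9) + o(h(m)))² = ((4 + 9) + 16)² = (13 + 16)² = 29² = 841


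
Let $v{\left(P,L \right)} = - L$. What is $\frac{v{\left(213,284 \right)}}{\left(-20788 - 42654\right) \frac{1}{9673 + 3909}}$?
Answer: $\frac{1928644}{31721} \approx 60.8$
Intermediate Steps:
$\frac{v{\left(213,284 \right)}}{\left(-20788 - 42654\right) \frac{1}{9673 + 3909}} = \frac{\left(-1\right) 284}{\left(-20788 - 42654\right) \frac{1}{9673 + 3909}} = - \frac{284}{\left(-63442\right) \frac{1}{13582}} = - \frac{284}{- \frac{31721}{6791}} = \left(-284\right) \left(- \frac{6791}{31721}\right) = \frac{1928644}{31721}$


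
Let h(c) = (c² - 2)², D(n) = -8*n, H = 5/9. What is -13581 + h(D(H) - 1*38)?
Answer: 21157455703/6561 ≈ 3.2247e+6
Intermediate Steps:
H = 5/9 (H = 5*(⅑) = 5/9 ≈ 0.55556)
h(c) = (-2 + c²)²
-13581 + h(D(H) - 1*38) = -13581 + (-2 + (-8*5/9 - 1*38)²)² = -13581 + (-2 + (-40/9 - 38)²)² = -13581 + (-2 + (-382/9)²)² = -13581 + (-2 + 145924/81)² = -13581 + (145762/81)² = -13581 + 21246560644/6561 = 21157455703/6561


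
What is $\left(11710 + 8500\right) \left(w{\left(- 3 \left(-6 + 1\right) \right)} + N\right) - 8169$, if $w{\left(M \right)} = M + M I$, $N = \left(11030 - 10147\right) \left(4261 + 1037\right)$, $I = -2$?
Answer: $94544776821$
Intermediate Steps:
$N = 4678134$ ($N = 883 \cdot 5298 = 4678134$)
$w{\left(M \right)} = - M$ ($w{\left(M \right)} = M + M \left(-2\right) = M - 2 M = - M$)
$\left(11710 + 8500\right) \left(w{\left(- 3 \left(-6 + 1\right) \right)} + N\right) - 8169 = \left(11710 + 8500\right) \left(- \left(-3\right) \left(-6 + 1\right) + 4678134\right) - 8169 = 20210 \left(- \left(-3\right) \left(-5\right) + 4678134\right) - 8169 = 20210 \left(\left(-1\right) 15 + 4678134\right) - 8169 = 20210 \left(-15 + 4678134\right) - 8169 = 20210 \cdot 4678119 - 8169 = 94544784990 - 8169 = 94544776821$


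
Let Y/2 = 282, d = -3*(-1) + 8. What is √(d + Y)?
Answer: 5*√23 ≈ 23.979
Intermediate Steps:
d = 11 (d = 3 + 8 = 11)
Y = 564 (Y = 2*282 = 564)
√(d + Y) = √(11 + 564) = √575 = 5*√23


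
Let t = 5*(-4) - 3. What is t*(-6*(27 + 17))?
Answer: 6072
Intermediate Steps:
t = -23 (t = -20 - 3 = -23)
t*(-6*(27 + 17)) = -(-138)*(27 + 17) = -(-138)*44 = -23*(-264) = 6072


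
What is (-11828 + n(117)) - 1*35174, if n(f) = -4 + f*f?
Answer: -33317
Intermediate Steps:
n(f) = -4 + f²
(-11828 + n(117)) - 1*35174 = (-11828 + (-4 + 117²)) - 1*35174 = (-11828 + (-4 + 13689)) - 35174 = (-11828 + 13685) - 35174 = 1857 - 35174 = -33317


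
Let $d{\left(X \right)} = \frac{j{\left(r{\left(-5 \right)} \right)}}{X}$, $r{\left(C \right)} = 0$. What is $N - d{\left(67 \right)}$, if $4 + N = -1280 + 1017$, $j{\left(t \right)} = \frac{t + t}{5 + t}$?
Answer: $-267$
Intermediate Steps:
$j{\left(t \right)} = \frac{2 t}{5 + t}$
$d{\left(X \right)} = 0$ ($d{\left(X \right)} = \frac{2 \cdot 0 \frac{1}{5 + 0}}{X} = \frac{2 \cdot 0 \cdot \frac{1}{5}}{X} = \frac{0}{X} = 0$)
$N = -267$ ($N = -4 + \left(-1280 + 1017\right) = -4 - 263 = -267$)
$N - d{\left(67 \right)} = -267 - 0 = -267 + 0 = -267$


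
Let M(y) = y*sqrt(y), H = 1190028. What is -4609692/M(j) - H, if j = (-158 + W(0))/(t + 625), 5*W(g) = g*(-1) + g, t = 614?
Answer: -1190028 - 1427852097*I*sqrt(195762)/6241 ≈ -1.19e+6 - 1.0123e+8*I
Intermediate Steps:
W(g) = 0 (W(g) = (g*(-1) + g)/5 = (-g + g)/5 = (1/5)*0 = 0)
j = -158/1239 (j = (-158 + 0)/(614 + 625) = -158/1239 ≈ -0.12752)
M(y) = y**(3/2)
-4609692/M(j) - H = -4609692*1239*I*sqrt(195762)/24964 - 1*1190028 = -4609692*1239*I*sqrt(195762)/24964 - 1190028 = -1427852097*I*sqrt(195762)/6241 - 1190028 = -1190028 - 1427852097*I*sqrt(195762)/6241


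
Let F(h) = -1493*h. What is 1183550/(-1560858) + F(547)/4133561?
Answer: -3083491792634/3225950877669 ≈ -0.95584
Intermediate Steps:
1183550/(-1560858) + F(547)/4133561 = 1183550/(-1560858) - 1493*547/4133561 = 1183550*(-1/1560858) - 816671*1/4133561 = -591775/780429 - 816671/4133561 = -3083491792634/3225950877669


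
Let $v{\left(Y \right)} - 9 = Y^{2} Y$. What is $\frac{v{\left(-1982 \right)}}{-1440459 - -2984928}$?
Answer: $- \frac{7785938159}{1544469} \approx -5041.2$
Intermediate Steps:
$v{\left(Y \right)} = 9 + Y^{3}$ ($v{\left(Y \right)} = 9 + Y^{2} Y = 9 + Y^{3}$)
$\frac{v{\left(-1982 \right)}}{-1440459 - -2984928} = \frac{9 + \left(-1982\right)^{3}}{-1440459 - -2984928} = \frac{9 - 7785938168}{-1440459 + 2984928} = - \frac{7785938159}{1544469}$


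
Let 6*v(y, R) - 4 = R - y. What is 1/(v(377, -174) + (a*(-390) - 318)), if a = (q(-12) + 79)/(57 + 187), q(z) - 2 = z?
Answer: -183/95060 ≈ -0.0019251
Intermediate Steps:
q(z) = 2 + z
v(y, R) = ⅔ - y/6 + R/6 (v(y, R) = ⅔ + (R - y)/6 = ⅔ + (-y/6 + R/6) = ⅔ - y/6 + R/6)
a = 69/244 (a = ((2 - 12) + 79)/(57 + 187) = (-10 + 79)/244 = 69*(1/244) = 69/244 ≈ 0.28279)
1/(v(377, -174) + (a*(-390) - 318)) = 1/((⅔ - ⅙*377 + (⅙)*(-174)) + ((69/244)*(-390) - 318)) = 1/((⅔ - 377/6 - 29) + (-13455/122 - 318)) = 1/(-547/6 - 52251/122) = 1/(-95060/183) = -183/95060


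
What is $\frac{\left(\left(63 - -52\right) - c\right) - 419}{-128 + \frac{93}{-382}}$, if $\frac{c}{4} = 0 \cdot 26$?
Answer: $\frac{116128}{48989} \approx 2.3705$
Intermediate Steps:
$c = 0$ ($c = 4 \cdot 0 \cdot 26 = 4 \cdot 0 = 0$)
$\frac{\left(\left(63 - -52\right) - c\right) - 419}{-128 + \frac{93}{-382}} = \frac{\left(\left(63 - -52\right) - 0\right) - 419}{-128 + \frac{93}{-382}} = \frac{\left(\left(63 + 52\right) + 0\right) - 419}{-128 + 93 \left(- \frac{1}{382}\right)} = \frac{\left(115 + 0\right) - 419}{-128 - \frac{93}{382}} = \frac{115 - 419}{- \frac{48989}{382}} = \left(-304\right) \left(- \frac{382}{48989}\right) = \frac{116128}{48989}$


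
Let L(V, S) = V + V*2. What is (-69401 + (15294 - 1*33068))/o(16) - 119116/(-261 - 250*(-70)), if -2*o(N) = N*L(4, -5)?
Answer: 1491374689/1654944 ≈ 901.16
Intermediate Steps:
L(V, S) = 3*V (L(V, S) = V + 2*V = 3*V)
o(N) = -6*N (o(N) = -N*3*4/2 = -N*12/2 = -6*N)
(-69401 + (15294 - 1*33068))/o(16) - 119116/(-261 - 250*(-70)) = (-69401 + (15294 - 1*33068))/((-6*16)) - 119116/(-261 - 250*(-70)) = (-69401 + (15294 - 33068))/(-96) - 119116/(-261 + 17500) = (-69401 - 17774)*(-1/96) - 119116/17239 = -87175*(-1/96) - 119116*1/17239 = 87175/96 - 119116/17239 = 1491374689/1654944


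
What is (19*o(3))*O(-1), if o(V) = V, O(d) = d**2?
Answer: 57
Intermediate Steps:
(19*o(3))*O(-1) = (19*3)*(-1)**2 = 57*1 = 57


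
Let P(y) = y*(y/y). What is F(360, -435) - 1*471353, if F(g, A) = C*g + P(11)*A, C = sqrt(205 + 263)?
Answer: -476138 + 2160*sqrt(13) ≈ -4.6835e+5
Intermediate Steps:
P(y) = y (P(y) = y*1 = y)
C = 6*sqrt(13) (C = sqrt(468) = 6*sqrt(13) ≈ 21.633)
F(g, A) = 11*A + 6*g*sqrt(13) (F(g, A) = (6*sqrt(13))*g + 11*A = 6*g*sqrt(13) + 11*A = 11*A + 6*g*sqrt(13))
F(360, -435) - 1*471353 = (11*(-435) + 6*360*sqrt(13)) - 1*471353 = (-4785 + 2160*sqrt(13)) - 471353 = -476138 + 2160*sqrt(13)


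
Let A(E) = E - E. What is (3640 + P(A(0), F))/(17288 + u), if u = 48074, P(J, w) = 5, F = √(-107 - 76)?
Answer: 3645/65362 ≈ 0.055766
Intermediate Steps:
F = I*√183 (F = √(-183) = I*√183 ≈ 13.528*I)
A(E) = 0
(3640 + P(A(0), F))/(17288 + u) = (3640 + 5)/(17288 + 48074) = 3645/65362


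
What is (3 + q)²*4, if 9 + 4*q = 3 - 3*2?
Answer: 0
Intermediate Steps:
q = -3 (q = -9/4 + (3 - 3*2)/4 = -9/4 + (3 - 6)/4 = -9/4 + (¼)*(-3) = -9/4 - ¾ = -3)
(3 + q)²*4 = (3 - 3)²*4 = 0²*4 = 0*4 = 0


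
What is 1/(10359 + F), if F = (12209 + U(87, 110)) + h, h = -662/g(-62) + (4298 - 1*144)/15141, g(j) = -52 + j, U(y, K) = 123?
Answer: 95893/2176491224 ≈ 4.4059e-5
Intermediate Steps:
h = 583161/95893 (h = -662/(-52 - 62) + (4298 - 1*144)/15141 = -662/(-114) + (4298 - 144)*(1/15141) = -662*(-1/114) + 4154*(1/15141) = 331/57 + 4154/15141 = 583161/95893 ≈ 6.0814)
F = 1183135637/95893 (F = (12209 + 123) + 583161/95893 = 12332 + 583161/95893 = 1183135637/95893 ≈ 12338.)
1/(10359 + F) = 1/(10359 + 1183135637/95893) = 1/(2176491224/95893) = 95893/2176491224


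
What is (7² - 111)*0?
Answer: 0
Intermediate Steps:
(7² - 111)*0 = (49 - 111)*0 = -62*0 = 0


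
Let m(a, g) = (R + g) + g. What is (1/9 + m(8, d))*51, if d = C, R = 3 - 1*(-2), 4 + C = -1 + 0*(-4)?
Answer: -748/3 ≈ -249.33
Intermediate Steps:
C = -5 (C = -4 + (-1 + 0*(-4)) = -4 + (-1 + 0) = -4 - 1 = -5)
R = 5 (R = 3 + 2 = 5)
d = -5
m(a, g) = 5 + 2*g (m(a, g) = (5 + g) + g = 5 + 2*g)
(1/9 + m(8, d))*51 = (1/9 + (5 + 2*(-5)))*51 = (⅑ + (5 - 10))*51 = (⅑ - 5)*51 = -44/9*51 = -748/3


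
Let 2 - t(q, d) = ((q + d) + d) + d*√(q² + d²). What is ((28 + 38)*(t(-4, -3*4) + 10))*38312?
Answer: 101143680 + 121372416*√10 ≈ 4.8496e+8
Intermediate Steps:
t(q, d) = 2 - q - 2*d - d*√(d² + q²) (t(q, d) = 2 - (((q + d) + d) + d*√(q² + d²)) = 2 - (((d + q) + d) + d*√(d² + q²)) = 2 - ((q + 2*d) + d*√(d² + q²)) = 2 - (q + 2*d + d*√(d² + q²)) = 2 + (-q - 2*d - d*√(d² + q²)) = 2 - q - 2*d - d*√(d² + q²))
((28 + 38)*(t(-4, -3*4) + 10))*38312 = ((28 + 38)*((2 - 1*(-4) - (-6)*4 - (-3*4)*√((-3*4)² + (-4)²)) + 10))*38312 = (66*((2 + 4 - 2*(-12) - 1*(-12)*√((-12)² + 16)) + 10))*38312 = (66*((2 + 4 + 24 - 1*(-12)*√(144 + 16)) + 10))*38312 = (66*((2 + 4 + 24 - 1*(-12)*√160) + 10))*38312 = (66*((2 + 4 + 24 - 1*(-12)*4*√10) + 10))*38312 = (66*((2 + 4 + 24 + 48*√10) + 10))*38312 = (66*((30 + 48*√10) + 10))*38312 = (66*(40 + 48*√10))*38312 = (2640 + 3168*√10)*38312 = 101143680 + 121372416*√10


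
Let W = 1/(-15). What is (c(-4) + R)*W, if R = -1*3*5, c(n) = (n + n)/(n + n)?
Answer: 14/15 ≈ 0.93333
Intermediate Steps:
c(n) = 1 (c(n) = (2*n)/((2*n)) = (2*n)*(1/(2*n)) = 1)
W = -1/15 (W = 1*(-1/15) = -1/15 ≈ -0.066667)
R = -15 (R = -3*5 = -15)
(c(-4) + R)*W = (1 - 15)*(-1/15) = -14*(-1/15) = 14/15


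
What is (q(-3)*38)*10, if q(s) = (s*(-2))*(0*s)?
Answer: 0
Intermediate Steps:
q(s) = 0 (q(s) = -2*s*0 = 0)
(q(-3)*38)*10 = (0*38)*10 = 0*10 = 0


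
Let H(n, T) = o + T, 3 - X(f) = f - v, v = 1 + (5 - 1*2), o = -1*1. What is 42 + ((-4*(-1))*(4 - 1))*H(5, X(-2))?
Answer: 138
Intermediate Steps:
o = -1
v = 4 (v = 1 + (5 - 2) = 1 + 3 = 4)
X(f) = 7 - f (X(f) = 3 - (f - 1*4) = 3 - (f - 4) = 3 - (-4 + f) = 3 + (4 - f) = 7 - f)
H(n, T) = -1 + T
42 + ((-4*(-1))*(4 - 1))*H(5, X(-2)) = 42 + ((-4*(-1))*(4 - 1))*(-1 + (7 - 1*(-2))) = 42 + (4*3)*(-1 + (7 + 2)) = 42 + 12*(-1 + 9) = 42 + 12*8 = 42 + 96 = 138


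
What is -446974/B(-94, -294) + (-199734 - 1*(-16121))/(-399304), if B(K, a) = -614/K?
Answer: -8388433417321/122586328 ≈ -68429.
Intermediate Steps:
-446974/B(-94, -294) + (-199734 - 1*(-16121))/(-399304) = -446974/((-614/(-94))) + (-199734 - 1*(-16121))/(-399304) = -446974/((-614*(-1/94))) + (-199734 + 16121)*(-1/399304) = -446974/307/47 - 183613*(-1/399304) = -446974*47/307 + 183613/399304 = -21007778/307 + 183613/399304 = -8388433417321/122586328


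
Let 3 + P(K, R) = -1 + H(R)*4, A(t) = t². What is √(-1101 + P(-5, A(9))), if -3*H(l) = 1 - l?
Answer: I*√8985/3 ≈ 31.596*I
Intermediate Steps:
H(l) = -⅓ + l/3 (H(l) = -(1 - l)/3 = -⅓ + l/3)
P(K, R) = -16/3 + 4*R/3 (P(K, R) = -3 + (-1 + (-⅓ + R/3)*4) = -3 + (-1 + (-4/3 + 4*R/3)) = -3 + (-7/3 + 4*R/3) = -16/3 + 4*R/3)
√(-1101 + P(-5, A(9))) = √(-1101 + (-16/3 + (4/3)*9²)) = √(-1101 + (-16/3 + (4/3)*81)) = √(-1101 + (-16/3 + 108)) = √(-1101 + 308/3) = √(-2995/3) = I*√8985/3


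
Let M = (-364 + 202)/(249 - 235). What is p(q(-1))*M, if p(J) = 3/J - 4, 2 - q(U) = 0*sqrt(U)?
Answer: 405/14 ≈ 28.929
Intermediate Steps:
q(U) = 2 (q(U) = 2 - 0*sqrt(U) = 2 - 1*0 = 2 + 0 = 2)
M = -81/7 (M = -162/14 = -162*1/14 = -81/7 ≈ -11.571)
p(J) = -4 + 3/J
p(q(-1))*M = (-4 + 3/2)*(-81/7) = -5/2*(-81/7) = 405/14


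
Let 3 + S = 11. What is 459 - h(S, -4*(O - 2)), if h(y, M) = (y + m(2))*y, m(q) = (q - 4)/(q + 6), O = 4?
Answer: 397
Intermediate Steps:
S = 8 (S = -3 + 11 = 8)
m(q) = (-4 + q)/(6 + q)
h(y, M) = y*(-¼ + y) (h(y, M) = (y + (-4 + 2)/(6 + 2))*y = (y - 2/8)*y = (y + (⅛)*(-2))*y = (y - ¼)*y = (-¼ + y)*y = y*(-¼ + y))
459 - h(S, -4*(O - 2)) = 459 - 8*(-¼ + 8) = 459 - 8*31/4 = 459 - 1*62 = 459 - 62 = 397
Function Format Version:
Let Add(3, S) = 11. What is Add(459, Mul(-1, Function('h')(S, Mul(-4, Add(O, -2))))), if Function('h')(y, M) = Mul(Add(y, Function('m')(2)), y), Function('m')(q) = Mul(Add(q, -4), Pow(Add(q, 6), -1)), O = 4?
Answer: 397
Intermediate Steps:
S = 8 (S = Add(-3, 11) = 8)
Function('m')(q) = Mul(Pow(Add(6, q), -1), Add(-4, q)) (Function('m')(q) = Mul(Add(-4, q), Pow(Add(6, q), -1)) = Mul(Pow(Add(6, q), -1), Add(-4, q)))
Function('h')(y, M) = Mul(y, Add(Rational(-1, 4), y)) (Function('h')(y, M) = Mul(Add(y, Mul(Pow(Add(6, 2), -1), Add(-4, 2))), y) = Mul(Add(y, Mul(Pow(8, -1), -2)), y) = Mul(Add(y, Mul(Rational(1, 8), -2)), y) = Mul(Add(y, Rational(-1, 4)), y) = Mul(Add(Rational(-1, 4), y), y) = Mul(y, Add(Rational(-1, 4), y)))
Add(459, Mul(-1, Function('h')(S, Mul(-4, Add(O, -2))))) = Add(459, Mul(-1, Mul(8, Add(Rational(-1, 4), 8)))) = Add(459, Mul(-1, Mul(8, Rational(31, 4)))) = Add(459, Mul(-1, 62)) = Add(459, -62) = 397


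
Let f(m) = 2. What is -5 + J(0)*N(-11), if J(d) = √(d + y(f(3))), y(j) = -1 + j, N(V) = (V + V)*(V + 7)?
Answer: 83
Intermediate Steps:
N(V) = 2*V*(7 + V) (N(V) = (2*V)*(7 + V) = 2*V*(7 + V))
J(d) = √(1 + d) (J(d) = √(d + (-1 + 2)) = √(d + 1) = √(1 + d))
-5 + J(0)*N(-11) = -5 + √(1 + 0)*(2*(-11)*(7 - 11)) = -5 + √1*(2*(-11)*(-4)) = -5 + 1*88 = -5 + 88 = 83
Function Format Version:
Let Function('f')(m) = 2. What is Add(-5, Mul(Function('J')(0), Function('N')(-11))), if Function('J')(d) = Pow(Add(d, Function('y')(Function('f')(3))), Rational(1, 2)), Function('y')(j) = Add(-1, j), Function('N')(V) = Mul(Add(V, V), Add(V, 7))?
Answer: 83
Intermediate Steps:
Function('N')(V) = Mul(2, V, Add(7, V)) (Function('N')(V) = Mul(Mul(2, V), Add(7, V)) = Mul(2, V, Add(7, V)))
Function('J')(d) = Pow(Add(1, d), Rational(1, 2)) (Function('J')(d) = Pow(Add(d, Add(-1, 2)), Rational(1, 2)) = Pow(Add(d, 1), Rational(1, 2)) = Pow(Add(1, d), Rational(1, 2)))
Add(-5, Mul(Function('J')(0), Function('N')(-11))) = Add(-5, Mul(Pow(Add(1, 0), Rational(1, 2)), Mul(2, -11, Add(7, -11)))) = Add(-5, Mul(Pow(1, Rational(1, 2)), Mul(2, -11, -4))) = Add(-5, Mul(1, 88)) = Add(-5, 88) = 83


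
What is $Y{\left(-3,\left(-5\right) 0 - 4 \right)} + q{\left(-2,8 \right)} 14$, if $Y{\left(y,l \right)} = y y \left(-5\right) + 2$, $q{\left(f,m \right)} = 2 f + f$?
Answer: $-127$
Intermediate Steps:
$q{\left(f,m \right)} = 3 f$
$Y{\left(y,l \right)} = 2 - 5 y^{2}$ ($Y{\left(y,l \right)} = y \left(- 5 y\right) + 2 = - 5 y^{2} + 2 = 2 - 5 y^{2}$)
$Y{\left(-3,\left(-5\right) 0 - 4 \right)} + q{\left(-2,8 \right)} 14 = \left(2 - 5 \left(-3\right)^{2}\right) + 3 \left(-2\right) 14 = \left(2 - 45\right) - 84 = -43 - 84 = -127$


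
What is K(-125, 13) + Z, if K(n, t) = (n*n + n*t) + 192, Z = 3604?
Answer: 17796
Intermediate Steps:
K(n, t) = 192 + n² + n*t (K(n, t) = (n² + n*t) + 192 = 192 + n² + n*t)
K(-125, 13) + Z = (192 + (-125)² - 125*13) + 3604 = (192 + 15625 - 1625) + 3604 = 14192 + 3604 = 17796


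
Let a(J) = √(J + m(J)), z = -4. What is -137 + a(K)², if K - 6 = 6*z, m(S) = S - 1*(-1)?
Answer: -172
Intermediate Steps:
m(S) = 1 + S (m(S) = S + 1 = 1 + S)
K = -18 (K = 6 + 6*(-4) = 6 - 24 = -18)
a(J) = √(1 + 2*J) (a(J) = √(J + (1 + J)) = √(1 + 2*J))
-137 + a(K)² = -137 + (√(1 + 2*(-18)))² = -137 + (√(1 - 36))² = -137 + (√(-35))² = -137 + (I*√35)² = -137 - 35 = -172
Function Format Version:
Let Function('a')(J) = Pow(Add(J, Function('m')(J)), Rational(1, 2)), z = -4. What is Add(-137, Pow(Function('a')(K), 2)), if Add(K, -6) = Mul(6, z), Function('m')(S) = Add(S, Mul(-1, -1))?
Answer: -172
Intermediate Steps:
Function('m')(S) = Add(1, S) (Function('m')(S) = Add(S, 1) = Add(1, S))
K = -18 (K = Add(6, Mul(6, -4)) = Add(6, -24) = -18)
Function('a')(J) = Pow(Add(1, Mul(2, J)), Rational(1, 2)) (Function('a')(J) = Pow(Add(J, Add(1, J)), Rational(1, 2)) = Pow(Add(1, Mul(2, J)), Rational(1, 2)))
Add(-137, Pow(Function('a')(K), 2)) = Add(-137, Pow(Pow(Add(1, Mul(2, -18)), Rational(1, 2)), 2)) = Add(-137, Pow(Pow(Add(1, -36), Rational(1, 2)), 2)) = Add(-137, Pow(Pow(-35, Rational(1, 2)), 2)) = Add(-137, Pow(Mul(I, Pow(35, Rational(1, 2))), 2)) = Add(-137, -35) = -172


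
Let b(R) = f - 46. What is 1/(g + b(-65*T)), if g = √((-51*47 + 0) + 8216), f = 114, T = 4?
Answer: -68/1195 + 23*√11/1195 ≈ 0.0069309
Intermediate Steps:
b(R) = 68 (b(R) = 114 - 46 = 68)
g = 23*√11 (g = √((-2397 + 0) + 8216) = √(-2397 + 8216) = √5819 = 23*√11 ≈ 76.282)
1/(g + b(-65*T)) = 1/(23*√11 + 68) = 1/(68 + 23*√11)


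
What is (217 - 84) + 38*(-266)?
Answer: -9975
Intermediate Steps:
(217 - 84) + 38*(-266) = 133 - 10108 = -9975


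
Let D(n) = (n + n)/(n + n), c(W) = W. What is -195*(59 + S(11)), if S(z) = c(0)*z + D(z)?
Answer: -11700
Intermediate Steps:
D(n) = 1 (D(n) = (2*n)/((2*n)) = (2*n)*(1/(2*n)) = 1)
S(z) = 1 (S(z) = 0*z + 1 = 0 + 1 = 1)
-195*(59 + S(11)) = -195*(59 + 1) = -195*60 = -11700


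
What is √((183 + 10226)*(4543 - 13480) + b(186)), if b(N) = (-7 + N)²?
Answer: 2*I*√23248298 ≈ 9643.3*I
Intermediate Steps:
√((183 + 10226)*(4543 - 13480) + b(186)) = √((183 + 10226)*(4543 - 13480) + (-7 + 186)²) = √(10409*(-8937) + 179²) = √(-93025233 + 32041) = √(-92993192) = 2*I*√23248298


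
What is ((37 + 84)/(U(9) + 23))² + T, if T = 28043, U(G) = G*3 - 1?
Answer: 67345884/2401 ≈ 28049.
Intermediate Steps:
U(G) = -1 + 3*G (U(G) = 3*G - 1 = -1 + 3*G)
((37 + 84)/(U(9) + 23))² + T = ((37 + 84)/((-1 + 3*9) + 23))² + 28043 = (121/((-1 + 27) + 23))² + 28043 = (121/(26 + 23))² + 28043 = (121/49)² + 28043 = 14641/2401 + 28043 = 67345884/2401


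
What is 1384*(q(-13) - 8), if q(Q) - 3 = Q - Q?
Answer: -6920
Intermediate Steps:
q(Q) = 3 (q(Q) = 3 + (Q - Q) = 3 + 0 = 3)
1384*(q(-13) - 8) = 1384*(3 - 8) = 1384*(-5) = -6920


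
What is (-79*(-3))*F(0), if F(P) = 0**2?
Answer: 0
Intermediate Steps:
F(P) = 0
(-79*(-3))*F(0) = -79*(-3)*0 = 237*0 = 0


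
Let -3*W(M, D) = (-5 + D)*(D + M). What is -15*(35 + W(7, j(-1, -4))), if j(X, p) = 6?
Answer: -460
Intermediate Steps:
W(M, D) = -(-5 + D)*(D + M)/3
-15*(35 + W(7, j(-1, -4))) = -15*(35 + (-⅓*6² + (5/3)*6 + (5/3)*7 - ⅓*6*7)) = -15*(35 + (-⅓*36 + 10 + 35/3 - 14)) = -15*(35 + (-12 + 10 + 35/3 - 14)) = -15*(35 - 13/3) = -15*92/3 = -460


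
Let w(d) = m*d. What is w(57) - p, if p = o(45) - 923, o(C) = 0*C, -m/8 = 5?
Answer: -1357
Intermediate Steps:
m = -40 (m = -8*5 = -40)
o(C) = 0
p = -923 (p = 0 - 923 = -923)
w(d) = -40*d
w(57) - p = -40*57 - 1*(-923) = -2280 + 923 = -1357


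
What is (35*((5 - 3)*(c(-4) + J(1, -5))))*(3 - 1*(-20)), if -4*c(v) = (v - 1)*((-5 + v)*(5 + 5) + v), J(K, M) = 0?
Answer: -189175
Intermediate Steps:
c(v) = -(-1 + v)*(-50 + 11*v)/4 (c(v) = -(v - 1)*((-5 + v)*(5 + 5) + v)/4 = -(-1 + v)*((-5 + v)*10 + v)/4 = -(-1 + v)*((-50 + 10*v) + v)/4 = -(-1 + v)*(-50 + 11*v)/4)
(35*((5 - 3)*(c(-4) + J(1, -5))))*(3 - 1*(-20)) = (35*((5 - 3)*((-25/2 - 11/4*(-4)² + (61/4)*(-4)) + 0)))*(3 - 1*(-20)) = (35*(2*((-25/2 - 11/4*16 - 61) + 0)))*(3 + 20) = (35*(2*((-25/2 - 44 - 61) + 0)))*23 = (35*(2*(-235/2 + 0)))*23 = (35*(2*(-235/2)))*23 = (35*(-235))*23 = -8225*23 = -189175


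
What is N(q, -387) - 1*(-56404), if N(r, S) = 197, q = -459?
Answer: 56601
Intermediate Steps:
N(q, -387) - 1*(-56404) = 197 - 1*(-56404) = 197 + 56404 = 56601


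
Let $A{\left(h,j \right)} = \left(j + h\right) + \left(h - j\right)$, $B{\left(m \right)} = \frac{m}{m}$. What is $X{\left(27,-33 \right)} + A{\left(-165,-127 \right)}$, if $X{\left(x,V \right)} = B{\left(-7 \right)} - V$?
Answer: $-296$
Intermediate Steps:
$B{\left(m \right)} = 1$
$A{\left(h,j \right)} = 2 h$ ($A{\left(h,j \right)} = \left(h + j\right) + \left(h - j\right) = 2 h$)
$X{\left(x,V \right)} = 1 - V$
$X{\left(27,-33 \right)} + A{\left(-165,-127 \right)} = \left(1 - -33\right) + 2 \left(-165\right) = \left(1 + 33\right) - 330 = 34 - 330 = -296$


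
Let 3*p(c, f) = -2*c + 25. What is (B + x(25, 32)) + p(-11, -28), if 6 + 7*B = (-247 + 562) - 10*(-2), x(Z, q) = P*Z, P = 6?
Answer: 638/3 ≈ 212.67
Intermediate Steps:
x(Z, q) = 6*Z
p(c, f) = 25/3 - 2*c/3 (p(c, f) = (-2*c + 25)/3 = (25 - 2*c)/3 = 25/3 - 2*c/3)
B = 47 (B = -6/7 + ((-247 + 562) - 10*(-2))/7 = -6/7 + (315 + 20)/7 = -6/7 + (1/7)*335 = -6/7 + 335/7 = 47)
(B + x(25, 32)) + p(-11, -28) = (47 + 6*25) + (25/3 - 2/3*(-11)) = (47 + 150) + (25/3 + 22/3) = 197 + 47/3 = 638/3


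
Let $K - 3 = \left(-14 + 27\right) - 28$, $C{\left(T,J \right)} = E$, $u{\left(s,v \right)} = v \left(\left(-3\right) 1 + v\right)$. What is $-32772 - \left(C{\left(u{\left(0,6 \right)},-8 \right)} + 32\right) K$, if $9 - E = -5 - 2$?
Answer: $-32196$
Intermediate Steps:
$u{\left(s,v \right)} = v \left(-3 + v\right)$
$E = 16$ ($E = 9 - \left(-5 - 2\right) = 9 - -7 = 9 + 7 = 16$)
$C{\left(T,J \right)} = 16$
$K = -12$ ($K = 3 + \left(\left(-14 + 27\right) - 28\right) = 3 + \left(13 - 28\right) = 3 - 15 = -12$)
$-32772 - \left(C{\left(u{\left(0,6 \right)},-8 \right)} + 32\right) K = -32772 - \left(16 + 32\right) \left(-12\right) = -32772 - 48 \left(-12\right) = -32772 - -576 = -32772 + 576 = -32196$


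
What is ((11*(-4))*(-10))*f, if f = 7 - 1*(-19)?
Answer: 11440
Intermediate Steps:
f = 26 (f = 7 + 19 = 26)
((11*(-4))*(-10))*f = ((11*(-4))*(-10))*26 = -44*(-10)*26 = 440*26 = 11440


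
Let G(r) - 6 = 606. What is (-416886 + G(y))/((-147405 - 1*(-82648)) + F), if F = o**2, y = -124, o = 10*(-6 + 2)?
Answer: 416274/63157 ≈ 6.5911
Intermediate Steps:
o = -40 (o = 10*(-4) = -40)
G(r) = 612 (G(r) = 6 + 606 = 612)
F = 1600 (F = (-40)**2 = 1600)
(-416886 + G(y))/((-147405 - 1*(-82648)) + F) = (-416886 + 612)/((-147405 - 1*(-82648)) + 1600) = -416274/((-147405 + 82648) + 1600) = -416274/(-64757 + 1600) = -416274/(-63157) = -416274*(-1/63157) = 416274/63157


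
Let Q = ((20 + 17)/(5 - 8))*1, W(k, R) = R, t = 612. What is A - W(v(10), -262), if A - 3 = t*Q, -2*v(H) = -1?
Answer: -7283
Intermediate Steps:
v(H) = ½ (v(H) = -½*(-1) = ½)
Q = -37/3 (Q = (37/(-3))*1 = (37*(-⅓))*1 = -37/3*1 = -37/3 ≈ -12.333)
A = -7545 (A = 3 + 612*(-37/3) = 3 - 7548 = -7545)
A - W(v(10), -262) = -7545 - 1*(-262) = -7545 + 262 = -7283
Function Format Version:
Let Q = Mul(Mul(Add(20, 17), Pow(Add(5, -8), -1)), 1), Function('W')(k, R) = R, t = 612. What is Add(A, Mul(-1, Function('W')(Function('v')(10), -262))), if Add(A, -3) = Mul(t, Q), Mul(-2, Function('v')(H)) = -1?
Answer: -7283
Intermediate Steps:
Function('v')(H) = Rational(1, 2) (Function('v')(H) = Mul(Rational(-1, 2), -1) = Rational(1, 2))
Q = Rational(-37, 3) (Q = Mul(Mul(37, Pow(-3, -1)), 1) = Mul(Mul(37, Rational(-1, 3)), 1) = Mul(Rational(-37, 3), 1) = Rational(-37, 3) ≈ -12.333)
A = -7545 (A = Add(3, Mul(612, Rational(-37, 3))) = Add(3, -7548) = -7545)
Add(A, Mul(-1, Function('W')(Function('v')(10), -262))) = Add(-7545, Mul(-1, -262)) = Add(-7545, 262) = -7283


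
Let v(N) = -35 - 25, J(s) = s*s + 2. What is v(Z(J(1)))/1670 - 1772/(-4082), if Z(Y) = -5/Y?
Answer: 135716/340847 ≈ 0.39817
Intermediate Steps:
J(s) = 2 + s² (J(s) = s² + 2 = 2 + s²)
v(N) = -60
v(Z(J(1)))/1670 - 1772/(-4082) = -60/1670 - 1772/(-4082) = -60*1/1670 - 1772*(-1/4082) = -6/167 + 886/2041 = 135716/340847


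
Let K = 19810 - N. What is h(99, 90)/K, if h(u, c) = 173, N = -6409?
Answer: 173/26219 ≈ 0.0065983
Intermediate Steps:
K = 26219 (K = 19810 - 1*(-6409) = 19810 + 6409 = 26219)
h(99, 90)/K = 173/26219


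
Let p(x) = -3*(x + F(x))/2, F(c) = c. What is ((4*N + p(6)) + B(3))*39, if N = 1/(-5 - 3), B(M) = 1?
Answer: -1365/2 ≈ -682.50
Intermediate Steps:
N = -1/8 (N = 1/(-8) = -1/8 ≈ -0.12500)
p(x) = -3*x (p(x) = -3*(x + x)/2 = -6*x*(1/2) = -3*x)
((4*N + p(6)) + B(3))*39 = ((4*(-1/8) - 3*6) + 1)*39 = ((-1/2 - 18) + 1)*39 = (-37/2 + 1)*39 = -35/2*39 = -1365/2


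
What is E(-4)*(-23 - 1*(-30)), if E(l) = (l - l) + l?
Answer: -28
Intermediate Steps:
E(l) = l (E(l) = 0 + l = l)
E(-4)*(-23 - 1*(-30)) = -4*(-23 - 1*(-30)) = -4*(-23 + 30) = -4*7 = -28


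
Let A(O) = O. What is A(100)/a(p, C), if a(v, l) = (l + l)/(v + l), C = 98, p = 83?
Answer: 4525/49 ≈ 92.347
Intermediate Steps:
a(v, l) = 2*l/(l + v) (a(v, l) = (2*l)/(l + v) = 2*l/(l + v))
A(100)/a(p, C) = 100/((2*98/(98 + 83))) = 100/((2*98/181)) = 100/((2*98*(1/181))) = 100/(196/181) = 100*(181/196) = 4525/49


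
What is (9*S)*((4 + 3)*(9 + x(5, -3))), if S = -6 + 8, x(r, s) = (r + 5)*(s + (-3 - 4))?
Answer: -11466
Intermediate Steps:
x(r, s) = (-7 + s)*(5 + r) (x(r, s) = (5 + r)*(s - 7) = (5 + r)*(-7 + s) = (-7 + s)*(5 + r))
S = 2
(9*S)*((4 + 3)*(9 + x(5, -3))) = (9*2)*((4 + 3)*(9 + (-35 - 7*5 + 5*(-3) + 5*(-3)))) = 18*(7*(9 + (-35 - 35 - 15 - 15))) = 18*(7*(9 - 100)) = 18*(7*(-91)) = 18*(-637) = -11466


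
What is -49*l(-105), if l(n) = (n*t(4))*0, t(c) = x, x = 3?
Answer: 0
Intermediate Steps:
t(c) = 3
l(n) = 0 (l(n) = (n*3)*0 = (3*n)*0 = 0)
-49*l(-105) = -49*0 = 0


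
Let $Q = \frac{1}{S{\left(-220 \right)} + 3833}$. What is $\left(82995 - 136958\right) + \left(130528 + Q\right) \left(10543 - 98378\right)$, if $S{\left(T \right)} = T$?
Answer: $- \frac{41422975873594}{3613} \approx -1.1465 \cdot 10^{10}$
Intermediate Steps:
$Q = \frac{1}{3613}$ ($Q = \frac{1}{-220 + 3833} = \frac{1}{3613} \approx 0.00027678$)
$\left(82995 - 136958\right) + \left(130528 + Q\right) \left(10543 - 98378\right) = \left(82995 - 136958\right) + \left(130528 + \frac{1}{3613}\right) \left(10543 - 98378\right) = -53963 + \frac{471597665}{3613} \left(-87835\right) = -53963 - \frac{41422780905275}{3613} = - \frac{41422975873594}{3613}$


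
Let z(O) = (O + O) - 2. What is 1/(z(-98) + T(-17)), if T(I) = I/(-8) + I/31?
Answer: -248/48713 ≈ -0.0050910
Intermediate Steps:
z(O) = -2 + 2*O (z(O) = 2*O - 2 = -2 + 2*O)
T(I) = -23*I/248 (T(I) = I*(-⅛) + I*(1/31) = -I/8 + I/31 = -23*I/248)
1/(z(-98) + T(-17)) = 1/((-2 + 2*(-98)) - 23/248*(-17)) = 1/((-2 - 196) + 391/248) = 1/(-198 + 391/248) = 1/(-48713/248) = -248/48713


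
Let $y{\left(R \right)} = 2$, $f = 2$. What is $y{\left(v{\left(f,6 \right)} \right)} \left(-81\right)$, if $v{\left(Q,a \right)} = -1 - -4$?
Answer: $-162$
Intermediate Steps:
$v{\left(Q,a \right)} = 3$ ($v{\left(Q,a \right)} = -1 + 4 = 3$)
$y{\left(v{\left(f,6 \right)} \right)} \left(-81\right) = 2 \left(-81\right) = -162$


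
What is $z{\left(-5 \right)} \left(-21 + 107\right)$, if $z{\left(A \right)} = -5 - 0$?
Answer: $-430$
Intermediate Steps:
$z{\left(A \right)} = -5$ ($z{\left(A \right)} = -5 + 0 = -5$)
$z{\left(-5 \right)} \left(-21 + 107\right) = - 5 \left(-21 + 107\right) = \left(-5\right) 86 = -430$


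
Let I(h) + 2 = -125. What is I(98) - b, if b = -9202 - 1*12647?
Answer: 21722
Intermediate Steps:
I(h) = -127 (I(h) = -2 - 125 = -127)
b = -21849 (b = -9202 - 12647 = -21849)
I(98) - b = -127 - 1*(-21849) = -127 + 21849 = 21722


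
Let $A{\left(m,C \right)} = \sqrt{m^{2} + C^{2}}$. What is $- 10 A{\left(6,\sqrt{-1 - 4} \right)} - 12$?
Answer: $-12 - 10 \sqrt{31} \approx -67.678$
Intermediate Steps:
$A{\left(m,C \right)} = \sqrt{C^{2} + m^{2}}$
$- 10 A{\left(6,\sqrt{-1 - 4} \right)} - 12 = - 10 \sqrt{\left(\sqrt{-1 - 4}\right)^{2} + 6^{2}} - 12 = - 10 \sqrt{\left(\sqrt{-5}\right)^{2} + 36} - 12 = - 10 \sqrt{\left(i \sqrt{5}\right)^{2} + 36} - 12 = - 10 \sqrt{-5 + 36} - 12 = - 10 \sqrt{31} - 12 = -12 - 10 \sqrt{31}$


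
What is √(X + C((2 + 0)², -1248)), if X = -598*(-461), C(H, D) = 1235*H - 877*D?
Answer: √1375114 ≈ 1172.7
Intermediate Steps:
C(H, D) = -877*D + 1235*H
X = 275678
√(X + C((2 + 0)², -1248)) = √(275678 + (-877*(-1248) + 1235*(2 + 0)²)) = √(275678 + (1094496 + 1235*2²)) = √(275678 + (1094496 + 1235*4)) = √(275678 + (1094496 + 4940)) = √(275678 + 1099436) = √1375114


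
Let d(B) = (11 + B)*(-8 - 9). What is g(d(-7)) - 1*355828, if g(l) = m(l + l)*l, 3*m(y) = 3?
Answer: -355896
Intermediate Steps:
m(y) = 1 (m(y) = (⅓)*3 = 1)
d(B) = -187 - 17*B (d(B) = (11 + B)*(-17) = -187 - 17*B)
g(l) = l (g(l) = 1*l = l)
g(d(-7)) - 1*355828 = (-187 - 17*(-7)) - 1*355828 = (-187 + 119) - 355828 = -68 - 355828 = -355896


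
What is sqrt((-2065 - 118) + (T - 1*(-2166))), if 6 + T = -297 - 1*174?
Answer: I*sqrt(494) ≈ 22.226*I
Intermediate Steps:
T = -477 (T = -6 + (-297 - 1*174) = -6 + (-297 - 174) = -6 - 471 = -477)
sqrt((-2065 - 118) + (T - 1*(-2166))) = sqrt((-2065 - 118) + (-477 - 1*(-2166))) = sqrt(-2183 + (-477 + 2166)) = sqrt(-2183 + 1689) = sqrt(-494) = I*sqrt(494)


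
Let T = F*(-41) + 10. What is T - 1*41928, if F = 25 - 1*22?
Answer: -42041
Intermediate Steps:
F = 3 (F = 25 - 22 = 3)
T = -113 (T = 3*(-41) + 10 = -123 + 10 = -113)
T - 1*41928 = -113 - 1*41928 = -113 - 41928 = -42041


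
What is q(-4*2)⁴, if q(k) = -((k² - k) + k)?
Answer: 16777216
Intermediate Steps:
q(k) = -k²
q(-4*2)⁴ = (-(-4*2)²)⁴ = (-1*(-8)²)⁴ = (-1*64)⁴ = (-64)⁴ = 16777216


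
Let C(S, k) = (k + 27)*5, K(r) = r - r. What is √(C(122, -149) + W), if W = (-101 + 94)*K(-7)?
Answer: I*√610 ≈ 24.698*I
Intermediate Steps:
K(r) = 0
C(S, k) = 135 + 5*k (C(S, k) = (27 + k)*5 = 135 + 5*k)
W = 0 (W = (-101 + 94)*0 = -7*0 = 0)
√(C(122, -149) + W) = √((135 + 5*(-149)) + 0) = √((135 - 745) + 0) = √(-610 + 0) = √(-610) = I*√610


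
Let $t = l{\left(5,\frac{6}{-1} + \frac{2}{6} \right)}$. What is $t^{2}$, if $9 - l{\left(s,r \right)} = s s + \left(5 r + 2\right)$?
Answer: $\frac{961}{9} \approx 106.78$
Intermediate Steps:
$l{\left(s,r \right)} = 7 - s^{2} - 5 r$ ($l{\left(s,r \right)} = 9 - \left(s s + \left(5 r + 2\right)\right) = 9 - \left(s^{2} + \left(2 + 5 r\right)\right) = 9 - \left(2 + s^{2} + 5 r\right) = 7 - s^{2} - 5 r$)
$t = \frac{31}{3}$ ($t = 7 - 5^{2} - 5 \left(\frac{6}{-1} + \frac{2}{6}\right) = 7 - 25 - 5 \left(6 \left(-1\right) + 2 \cdot \frac{1}{6}\right) = 7 - 25 - 5 \left(-6 + \frac{1}{3}\right) = 7 - 25 - - \frac{85}{3} = 7 - 25 + \frac{85}{3} = \frac{31}{3} \approx 10.333$)
$t^{2} = \left(\frac{31}{3}\right)^{2} = \frac{961}{9}$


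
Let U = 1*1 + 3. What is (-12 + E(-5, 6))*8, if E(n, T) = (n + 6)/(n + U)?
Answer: -104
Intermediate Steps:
U = 4 (U = 1 + 3 = 4)
E(n, T) = (6 + n)/(4 + n) (E(n, T) = (n + 6)/(n + 4) = (6 + n)/(4 + n))
(-12 + E(-5, 6))*8 = (-12 + (6 - 5)/(4 - 5))*8 = (-12 + 1/(-1))*8 = (-12 - 1*1)*8 = (-12 - 1)*8 = -13*8 = -104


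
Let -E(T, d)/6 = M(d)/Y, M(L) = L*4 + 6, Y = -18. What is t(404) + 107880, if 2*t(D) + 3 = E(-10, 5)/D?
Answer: 130748755/1212 ≈ 1.0788e+5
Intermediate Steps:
M(L) = 6 + 4*L (M(L) = 4*L + 6 = 6 + 4*L)
E(T, d) = 2 + 4*d/3 (E(T, d) = -6*(6 + 4*d)/(-18) = -6*(6 + 4*d)*(-1)/18 = -6*(-⅓ - 2*d/9) = 2 + 4*d/3)
t(D) = -3/2 + 13/(3*D) (t(D) = -3/2 + ((2 + (4/3)*5)/D)/2 = -3/2 + ((2 + 20/3)/D)/2 = -3/2 + (26/(3*D))/2 = -3/2 + 13/(3*D))
t(404) + 107880 = (⅙)*(26 - 9*404)/404 + 107880 = (⅙)*(1/404)*(26 - 3636) + 107880 = (⅙)*(1/404)*(-3610) + 107880 = -1805/1212 + 107880 = 130748755/1212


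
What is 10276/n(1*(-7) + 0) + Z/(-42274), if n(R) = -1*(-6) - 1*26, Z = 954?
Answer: -54303338/105685 ≈ -513.82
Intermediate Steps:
n(R) = -20 (n(R) = 6 - 26 = -20)
10276/n(1*(-7) + 0) + Z/(-42274) = 10276/(-20) + 954/(-42274) = 10276*(-1/20) + 954*(-1/42274) = -2569/5 - 477/21137 = -54303338/105685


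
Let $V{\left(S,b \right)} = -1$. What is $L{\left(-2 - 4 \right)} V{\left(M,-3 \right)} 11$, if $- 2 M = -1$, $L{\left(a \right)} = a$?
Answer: $66$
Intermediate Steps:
$M = \frac{1}{2}$ ($M = \left(- \frac{1}{2}\right) \left(-1\right) = \frac{1}{2} \approx 0.5$)
$L{\left(-2 - 4 \right)} V{\left(M,-3 \right)} 11 = \left(-2 - 4\right) \left(\left(-1\right) 11\right) = \left(-6\right) \left(-11\right) = 66$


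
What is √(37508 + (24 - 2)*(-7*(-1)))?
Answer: √37662 ≈ 194.07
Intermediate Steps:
√(37508 + (24 - 2)*(-7*(-1))) = √(37508 + 22*7) = √(37508 + 154) = √37662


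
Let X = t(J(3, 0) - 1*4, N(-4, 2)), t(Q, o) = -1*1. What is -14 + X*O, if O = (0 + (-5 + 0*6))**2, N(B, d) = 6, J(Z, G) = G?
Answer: -39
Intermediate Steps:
t(Q, o) = -1
X = -1
O = 25 (O = (0 + (-5 + 0))**2 = (0 - 5)**2 = (-5)**2 = 25)
-14 + X*O = -14 - 1*25 = -14 - 25 = -39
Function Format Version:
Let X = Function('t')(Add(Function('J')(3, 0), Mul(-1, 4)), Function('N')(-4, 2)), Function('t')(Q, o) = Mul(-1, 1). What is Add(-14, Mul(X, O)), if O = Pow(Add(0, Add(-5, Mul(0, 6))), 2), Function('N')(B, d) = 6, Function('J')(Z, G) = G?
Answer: -39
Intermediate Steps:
Function('t')(Q, o) = -1
X = -1
O = 25 (O = Pow(Add(0, Add(-5, 0)), 2) = Pow(Add(0, -5), 2) = Pow(-5, 2) = 25)
Add(-14, Mul(X, O)) = Add(-14, Mul(-1, 25)) = Add(-14, -25) = -39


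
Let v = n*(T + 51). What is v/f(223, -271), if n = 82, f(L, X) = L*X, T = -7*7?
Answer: -164/60433 ≈ -0.0027137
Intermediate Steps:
T = -49
v = 164 (v = 82*(-49 + 51) = 82*2 = 164)
v/f(223, -271) = 164/((223*(-271))) = 164/(-60433) = 164*(-1/60433) = -164/60433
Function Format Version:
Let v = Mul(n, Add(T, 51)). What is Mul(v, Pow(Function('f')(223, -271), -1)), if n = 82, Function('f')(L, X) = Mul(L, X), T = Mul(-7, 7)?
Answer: Rational(-164, 60433) ≈ -0.0027137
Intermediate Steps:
T = -49
v = 164 (v = Mul(82, Add(-49, 51)) = Mul(82, 2) = 164)
Mul(v, Pow(Function('f')(223, -271), -1)) = Mul(164, Pow(Mul(223, -271), -1)) = Mul(164, Pow(-60433, -1)) = Mul(164, Rational(-1, 60433)) = Rational(-164, 60433)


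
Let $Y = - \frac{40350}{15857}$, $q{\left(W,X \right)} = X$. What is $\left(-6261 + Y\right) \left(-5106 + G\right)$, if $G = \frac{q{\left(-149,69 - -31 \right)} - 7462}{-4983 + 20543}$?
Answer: $\frac{3945861615546747}{123367460} \approx 3.1985 \cdot 10^{7}$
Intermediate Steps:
$Y = - \frac{40350}{15857}$ ($Y = \left(-40350\right) \frac{1}{15857} = - \frac{40350}{15857} \approx -2.5446$)
$G = - \frac{3681}{7780}$ ($G = \frac{\left(69 - -31\right) - 7462}{-4983 + 20543} = \frac{\left(69 + 31\right) - 7462}{15560} = \left(100 - 7462\right) \frac{1}{15560} = \left(-7362\right) \frac{1}{15560} = - \frac{3681}{7780} \approx -0.47314$)
$\left(-6261 + Y\right) \left(-5106 + G\right) = \left(-6261 - \frac{40350}{15857}\right) \left(-5106 - \frac{3681}{7780}\right) = \left(- \frac{99321027}{15857}\right) \left(- \frac{39728361}{7780}\right) = \frac{3945861615546747}{123367460}$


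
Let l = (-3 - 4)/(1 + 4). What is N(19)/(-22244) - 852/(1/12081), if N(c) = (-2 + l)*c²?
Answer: -1144788788503/111220 ≈ -1.0293e+7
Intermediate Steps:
l = -7/5 ≈ -1.4000
N(c) = -17*c²/5 (N(c) = (-2 - 7/5)*c² = -17*c²/5)
N(19)/(-22244) - 852/(1/12081) = -17/5*19²/(-22244) - 852/(1/12081) = -17/5*361*(-1/22244) - 852/1/12081 = -6137/5*(-1/22244) - 852*12081 = 6137/111220 - 10293012 = -1144788788503/111220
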